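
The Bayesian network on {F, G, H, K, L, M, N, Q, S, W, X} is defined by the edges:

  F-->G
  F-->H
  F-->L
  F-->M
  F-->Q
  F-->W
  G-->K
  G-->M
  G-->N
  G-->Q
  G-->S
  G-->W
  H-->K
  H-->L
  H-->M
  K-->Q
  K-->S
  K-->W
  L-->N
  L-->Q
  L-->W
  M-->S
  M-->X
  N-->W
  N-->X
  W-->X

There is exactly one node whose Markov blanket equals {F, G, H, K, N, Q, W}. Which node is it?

The target node must have every member of {F, G, H, K, N, Q, W} as a parent, child, or co-parent, and no others.
Parents of L: F, H; children: N, Q, W; co-parents: F, G, K, N.
These exactly cover the given set, so the node is L.

L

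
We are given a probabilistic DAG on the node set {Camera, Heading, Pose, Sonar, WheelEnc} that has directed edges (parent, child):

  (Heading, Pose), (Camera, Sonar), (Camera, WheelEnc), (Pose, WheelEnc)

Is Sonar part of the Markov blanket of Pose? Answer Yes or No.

The Markov blanket of a node is its parents, its children, and the other parents of its children.
Pose's children: WheelEnc.
Parents of Pose: Heading.
Co-parents of Pose (other parents of its children):
  parents(WheelEnc) \ {Pose} = {Camera}.
MB(Pose) = {Camera, Heading, WheelEnc}; Sonar is not in this set.

No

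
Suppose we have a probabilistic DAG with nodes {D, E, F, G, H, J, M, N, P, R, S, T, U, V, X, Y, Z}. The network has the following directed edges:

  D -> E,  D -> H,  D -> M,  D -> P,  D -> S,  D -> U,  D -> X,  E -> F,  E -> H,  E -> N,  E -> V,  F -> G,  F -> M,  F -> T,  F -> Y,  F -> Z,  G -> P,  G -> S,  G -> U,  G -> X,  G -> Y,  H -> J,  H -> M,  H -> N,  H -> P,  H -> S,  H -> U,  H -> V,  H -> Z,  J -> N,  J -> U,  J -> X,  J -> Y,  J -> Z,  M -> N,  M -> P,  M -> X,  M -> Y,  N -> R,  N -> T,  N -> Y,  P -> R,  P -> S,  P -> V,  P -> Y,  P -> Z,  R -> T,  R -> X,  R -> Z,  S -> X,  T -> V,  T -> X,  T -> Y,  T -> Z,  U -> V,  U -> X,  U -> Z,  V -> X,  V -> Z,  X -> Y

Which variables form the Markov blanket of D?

{E, F, G, H, J, M, P, R, S, T, U, V, X}

By definition, MB(D) is built from D's parents, D's children, and the co-parents of D.
D has no parents.
Ch(D) = {E, H, M, P, S, U, X}.
Other parents of D's children:
  E: —
  H: E
  M: F, H
  P: G, H, M
  S: G, H, P
  U: G, H, J
  X: G, J, M, R, S, T, U, V
Union: {} ∪ {E, H, M, P, S, U, X} ∪ {E, F, G, H, J, M, P, R, S, T, U, V} = {E, F, G, H, J, M, P, R, S, T, U, V, X}.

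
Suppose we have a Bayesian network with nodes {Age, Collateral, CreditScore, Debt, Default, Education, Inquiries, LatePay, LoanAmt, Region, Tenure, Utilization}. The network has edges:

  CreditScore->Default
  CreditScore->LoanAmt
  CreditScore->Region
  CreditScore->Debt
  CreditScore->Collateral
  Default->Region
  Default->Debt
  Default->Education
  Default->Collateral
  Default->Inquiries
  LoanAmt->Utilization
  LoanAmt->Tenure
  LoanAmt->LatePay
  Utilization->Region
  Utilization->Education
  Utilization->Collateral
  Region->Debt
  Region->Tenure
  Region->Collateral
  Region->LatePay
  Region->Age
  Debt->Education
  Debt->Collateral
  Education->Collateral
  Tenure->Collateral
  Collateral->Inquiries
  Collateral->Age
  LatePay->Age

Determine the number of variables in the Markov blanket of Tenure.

Recall MB(v) = parents ∪ children ∪ spouses, where spouses are the other parents of v's children.
Children of Tenure: Collateral.
Pa(Tenure) = {LoanAmt, Region}.
Other parents of Tenure's children:
  Collateral's other parents are CreditScore, Debt, Default, Education, Region, Utilization.
MB(Tenure) = {Collateral, CreditScore, Debt, Default, Education, LoanAmt, Region, Utilization}, which has 8 nodes.

8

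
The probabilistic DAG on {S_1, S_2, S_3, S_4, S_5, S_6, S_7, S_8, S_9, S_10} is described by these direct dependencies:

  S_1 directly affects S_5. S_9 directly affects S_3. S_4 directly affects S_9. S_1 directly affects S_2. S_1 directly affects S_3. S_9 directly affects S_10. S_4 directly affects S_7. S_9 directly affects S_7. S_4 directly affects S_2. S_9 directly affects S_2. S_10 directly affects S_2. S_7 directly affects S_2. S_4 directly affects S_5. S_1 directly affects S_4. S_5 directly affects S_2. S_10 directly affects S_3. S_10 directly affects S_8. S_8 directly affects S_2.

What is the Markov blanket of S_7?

Children of S_7: S_2.
S_7 has parents S_4, S_9.
Other parents of S_7's children:
  S_2's other parents are S_1, S_4, S_5, S_8, S_9, S_10.
Union: {S_4, S_9} ∪ {S_2} ∪ {S_1, S_4, S_5, S_8, S_9, S_10} = {S_1, S_2, S_4, S_5, S_8, S_9, S_10}.

{S_1, S_2, S_4, S_5, S_8, S_9, S_10}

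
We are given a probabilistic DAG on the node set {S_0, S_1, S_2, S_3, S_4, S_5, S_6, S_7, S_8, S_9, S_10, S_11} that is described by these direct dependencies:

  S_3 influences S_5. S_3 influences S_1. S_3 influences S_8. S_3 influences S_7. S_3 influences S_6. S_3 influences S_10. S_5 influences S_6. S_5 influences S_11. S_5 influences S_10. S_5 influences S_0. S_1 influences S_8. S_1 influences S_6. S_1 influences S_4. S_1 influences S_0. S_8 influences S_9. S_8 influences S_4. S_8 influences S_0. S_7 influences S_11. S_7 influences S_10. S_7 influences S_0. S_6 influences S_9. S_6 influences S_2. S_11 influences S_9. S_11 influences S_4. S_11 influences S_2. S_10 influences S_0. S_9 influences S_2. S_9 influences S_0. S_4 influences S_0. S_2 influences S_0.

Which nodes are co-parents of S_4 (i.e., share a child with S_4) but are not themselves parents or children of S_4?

{S_2, S_5, S_7, S_9, S_10}

Children of S_4: S_0.
  S_0's other parents are S_1, S_2, S_5, S_7, S_8, S_9, S_10.
Excluding nodes already adjacent to S_4 (S_0, S_1, S_8, S_11), the co-parent-only contribution is {S_2, S_5, S_7, S_9, S_10}.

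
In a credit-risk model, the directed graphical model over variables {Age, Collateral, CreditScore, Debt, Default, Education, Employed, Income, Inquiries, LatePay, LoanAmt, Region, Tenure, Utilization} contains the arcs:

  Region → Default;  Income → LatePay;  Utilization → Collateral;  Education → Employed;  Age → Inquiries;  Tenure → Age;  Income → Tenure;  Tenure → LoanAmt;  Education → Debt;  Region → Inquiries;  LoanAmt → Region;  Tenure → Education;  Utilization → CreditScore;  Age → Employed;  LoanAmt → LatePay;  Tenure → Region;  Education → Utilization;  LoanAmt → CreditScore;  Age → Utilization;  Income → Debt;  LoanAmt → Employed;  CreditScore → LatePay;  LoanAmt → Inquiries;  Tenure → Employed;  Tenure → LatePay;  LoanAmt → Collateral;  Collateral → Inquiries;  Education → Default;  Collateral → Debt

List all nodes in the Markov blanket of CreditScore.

{Income, LatePay, LoanAmt, Tenure, Utilization}

CreditScore's children: LatePay.
Pa(CreditScore) = {LoanAmt, Utilization}.
Other parents of CreditScore's children:
  parents(LatePay) \ {CreditScore} = {Income, LoanAmt, Tenure}.
MB(CreditScore) = {Income, LatePay, LoanAmt, Tenure, Utilization}.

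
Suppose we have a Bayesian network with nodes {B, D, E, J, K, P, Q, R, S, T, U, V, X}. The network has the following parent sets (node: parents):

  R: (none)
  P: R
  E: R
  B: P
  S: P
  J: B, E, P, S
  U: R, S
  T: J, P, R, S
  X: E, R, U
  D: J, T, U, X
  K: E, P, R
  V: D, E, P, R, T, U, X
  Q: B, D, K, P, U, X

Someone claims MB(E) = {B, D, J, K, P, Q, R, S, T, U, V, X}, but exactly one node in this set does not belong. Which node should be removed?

Parents of E: R.
Ch(E) = {J, K, V, X}.
Co-parents of E (other parents of its children):
  parents(J) \ {E} = {B, P, S}.
  X also has parents R, U.
  K's other parents are P, R.
  V also has parents D, P, R, T, U, X.
MB(E) = {B, D, J, K, P, R, S, T, U, V, X}.
Q is neither a parent, child, nor co-parent of E, so it does not belong.

Q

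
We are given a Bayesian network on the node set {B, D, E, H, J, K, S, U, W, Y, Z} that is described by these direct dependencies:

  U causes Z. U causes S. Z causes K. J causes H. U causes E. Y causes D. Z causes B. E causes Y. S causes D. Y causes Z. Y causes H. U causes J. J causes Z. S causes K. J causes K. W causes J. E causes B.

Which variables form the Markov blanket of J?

By definition, MB(J) is built from J's parents, J's children, and the co-parents of J.
Pa(J) = {U, W}.
J has children H, K, Z.
For each child, the remaining parents (spouses of J):
  Z: U, Y
  H: Y
  K: S, Z
MB(J) = {H, K, S, U, W, Y, Z}.

{H, K, S, U, W, Y, Z}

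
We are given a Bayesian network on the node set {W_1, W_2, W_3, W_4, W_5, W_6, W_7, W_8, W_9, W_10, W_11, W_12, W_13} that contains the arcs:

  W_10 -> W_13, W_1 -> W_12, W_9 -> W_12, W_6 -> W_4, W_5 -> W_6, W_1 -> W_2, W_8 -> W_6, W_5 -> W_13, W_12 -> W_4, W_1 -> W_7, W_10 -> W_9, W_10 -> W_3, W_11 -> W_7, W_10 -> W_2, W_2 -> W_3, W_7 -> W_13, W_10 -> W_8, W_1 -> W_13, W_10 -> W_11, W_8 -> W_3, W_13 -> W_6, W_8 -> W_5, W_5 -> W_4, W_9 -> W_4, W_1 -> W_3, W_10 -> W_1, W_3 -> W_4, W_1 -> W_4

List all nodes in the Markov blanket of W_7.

{W_1, W_5, W_10, W_11, W_13}

W_7 has child W_13.
Parents of W_7: W_1, W_11.
Parents of each child, excluding W_7:
  W_13: W_1, W_5, W_10
MB(W_7) = {W_1, W_5, W_10, W_11, W_13}.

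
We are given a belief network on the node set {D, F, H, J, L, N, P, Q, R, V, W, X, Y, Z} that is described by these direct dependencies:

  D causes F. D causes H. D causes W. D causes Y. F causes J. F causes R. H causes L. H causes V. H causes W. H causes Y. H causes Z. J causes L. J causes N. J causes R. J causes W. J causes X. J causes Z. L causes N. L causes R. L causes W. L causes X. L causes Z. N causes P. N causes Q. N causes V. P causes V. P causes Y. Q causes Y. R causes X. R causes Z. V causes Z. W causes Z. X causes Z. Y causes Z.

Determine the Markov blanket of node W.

{D, H, J, L, R, V, X, Y, Z}

The Markov blanket of a node is its parents, its children, and the other parents of its children.
W has child Z.
Pa(W) = {D, H, J, L}.
For each child, the remaining parents (spouses of W):
  Z: H, J, L, R, V, X, Y
Union: {D, H, J, L} ∪ {Z} ∪ {H, J, L, R, V, X, Y} = {D, H, J, L, R, V, X, Y, Z}.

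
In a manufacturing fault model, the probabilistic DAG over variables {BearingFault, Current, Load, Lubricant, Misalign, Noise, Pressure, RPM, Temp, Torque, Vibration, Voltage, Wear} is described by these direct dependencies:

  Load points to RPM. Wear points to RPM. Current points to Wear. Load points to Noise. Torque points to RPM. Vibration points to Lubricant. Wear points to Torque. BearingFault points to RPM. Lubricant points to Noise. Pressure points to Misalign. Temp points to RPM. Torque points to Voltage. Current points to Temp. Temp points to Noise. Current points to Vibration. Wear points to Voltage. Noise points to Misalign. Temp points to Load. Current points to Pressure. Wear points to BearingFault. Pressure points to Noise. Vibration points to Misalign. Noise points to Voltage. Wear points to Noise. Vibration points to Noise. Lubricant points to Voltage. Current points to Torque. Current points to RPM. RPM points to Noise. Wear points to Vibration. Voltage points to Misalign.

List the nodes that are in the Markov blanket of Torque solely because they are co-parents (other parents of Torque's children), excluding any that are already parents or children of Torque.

{BearingFault, Load, Lubricant, Noise, Temp}

Children of Torque: RPM, Voltage.
  parents(RPM) \ {Torque} = {BearingFault, Current, Load, Temp, Wear}.
  parents(Voltage) \ {Torque} = {Lubricant, Noise, Wear}.
Excluding nodes already adjacent to Torque (Current, RPM, Voltage, Wear), the co-parent-only contribution is {BearingFault, Load, Lubricant, Noise, Temp}.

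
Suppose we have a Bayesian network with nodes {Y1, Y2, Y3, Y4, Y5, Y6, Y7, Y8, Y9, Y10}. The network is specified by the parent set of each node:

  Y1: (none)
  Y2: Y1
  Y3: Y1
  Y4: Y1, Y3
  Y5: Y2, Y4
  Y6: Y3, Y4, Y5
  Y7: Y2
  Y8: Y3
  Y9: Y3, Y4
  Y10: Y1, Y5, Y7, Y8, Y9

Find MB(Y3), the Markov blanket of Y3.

A node's Markov blanket = Pa ∪ Ch ∪ (parents of Ch other than the node itself).
Parents of Y3: Y1.
Ch(Y3) = {Y4, Y6, Y8, Y9}.
Other parents of Y3's children:
  parents(Y4) \ {Y3} = {Y1}.
  parents(Y6) \ {Y3} = {Y4, Y5}.
  Y8: no additional parents.
  parents(Y9) \ {Y3} = {Y4}.
Taking the union gives {Y1, Y4, Y5, Y6, Y8, Y9}.

{Y1, Y4, Y5, Y6, Y8, Y9}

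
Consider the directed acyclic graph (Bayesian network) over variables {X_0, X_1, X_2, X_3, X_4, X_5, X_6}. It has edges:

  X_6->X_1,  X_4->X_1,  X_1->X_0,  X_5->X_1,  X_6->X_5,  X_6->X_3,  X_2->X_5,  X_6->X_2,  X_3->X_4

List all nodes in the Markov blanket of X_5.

The Markov blanket of a node is its parents, its children, and the other parents of its children.
X_5's parents: X_2, X_6.
Children of X_5: X_1.
For each child, the remaining parents (spouses of X_5):
  X_1's other parents are X_4, X_6.
MB(X_5) = {X_1, X_2, X_4, X_6}.

{X_1, X_2, X_4, X_6}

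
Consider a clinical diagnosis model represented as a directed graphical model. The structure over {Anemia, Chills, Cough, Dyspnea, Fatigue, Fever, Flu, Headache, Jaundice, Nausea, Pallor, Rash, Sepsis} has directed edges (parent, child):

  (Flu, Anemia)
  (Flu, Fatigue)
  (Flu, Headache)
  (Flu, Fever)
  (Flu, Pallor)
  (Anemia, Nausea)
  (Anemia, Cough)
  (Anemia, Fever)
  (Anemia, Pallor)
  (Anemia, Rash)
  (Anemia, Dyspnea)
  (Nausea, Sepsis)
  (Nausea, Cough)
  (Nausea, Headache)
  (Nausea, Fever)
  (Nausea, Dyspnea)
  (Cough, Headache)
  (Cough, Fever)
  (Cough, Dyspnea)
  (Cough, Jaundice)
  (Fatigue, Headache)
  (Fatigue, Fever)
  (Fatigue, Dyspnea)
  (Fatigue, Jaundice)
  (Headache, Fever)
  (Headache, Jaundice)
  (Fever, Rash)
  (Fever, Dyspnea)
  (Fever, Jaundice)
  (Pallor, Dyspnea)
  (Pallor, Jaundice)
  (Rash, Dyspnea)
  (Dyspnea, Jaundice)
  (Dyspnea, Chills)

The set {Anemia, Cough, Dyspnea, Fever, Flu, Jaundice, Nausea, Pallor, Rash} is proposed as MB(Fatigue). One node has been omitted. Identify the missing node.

Pa(Fatigue) = {Flu}.
Ch(Fatigue) = {Dyspnea, Fever, Headache, Jaundice}.
Other parents of Fatigue's children:
  Headache's other parents are Cough, Flu, Nausea.
  Fever's other parents are Anemia, Cough, Flu, Headache, Nausea.
  Dyspnea's other parents are Anemia, Cough, Fever, Nausea, Pallor, Rash.
  parents(Jaundice) \ {Fatigue} = {Cough, Dyspnea, Fever, Headache, Pallor}.
MB(Fatigue) = {Anemia, Cough, Dyspnea, Fever, Flu, Headache, Jaundice, Nausea, Pallor, Rash}.
Comparing with the claimed set, Headache is missing.

Headache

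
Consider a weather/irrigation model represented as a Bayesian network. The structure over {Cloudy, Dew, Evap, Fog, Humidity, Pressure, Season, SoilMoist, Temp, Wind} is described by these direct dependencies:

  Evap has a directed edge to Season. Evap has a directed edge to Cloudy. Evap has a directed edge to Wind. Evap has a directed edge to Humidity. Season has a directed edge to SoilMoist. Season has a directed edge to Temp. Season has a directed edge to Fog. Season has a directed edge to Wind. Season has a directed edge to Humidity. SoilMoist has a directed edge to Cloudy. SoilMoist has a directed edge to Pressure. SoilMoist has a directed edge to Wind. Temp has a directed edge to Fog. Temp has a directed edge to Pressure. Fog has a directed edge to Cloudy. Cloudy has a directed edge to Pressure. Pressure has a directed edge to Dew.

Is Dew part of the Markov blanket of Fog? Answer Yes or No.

A node's Markov blanket = Pa ∪ Ch ∪ (parents of Ch other than the node itself).
Fog has parents Season, Temp.
Children of Fog: Cloudy.
For each child, the remaining parents (spouses of Fog):
  Cloudy also has parents Evap, SoilMoist.
MB(Fog) = {Cloudy, Evap, Season, SoilMoist, Temp}; Dew is not in this set.

No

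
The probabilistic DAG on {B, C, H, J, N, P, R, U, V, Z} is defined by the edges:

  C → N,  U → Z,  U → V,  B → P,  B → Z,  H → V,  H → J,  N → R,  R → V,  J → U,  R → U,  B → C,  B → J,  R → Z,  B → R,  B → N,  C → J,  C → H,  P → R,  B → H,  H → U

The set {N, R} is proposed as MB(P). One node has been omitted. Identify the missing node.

B

A node's Markov blanket = Pa ∪ Ch ∪ (parents of Ch other than the node itself).
P has child R.
P's parents: B.
Parents of each child, excluding P:
  R: B, N
MB(P) = {B, N, R}.
Comparing with the claimed set, B is missing.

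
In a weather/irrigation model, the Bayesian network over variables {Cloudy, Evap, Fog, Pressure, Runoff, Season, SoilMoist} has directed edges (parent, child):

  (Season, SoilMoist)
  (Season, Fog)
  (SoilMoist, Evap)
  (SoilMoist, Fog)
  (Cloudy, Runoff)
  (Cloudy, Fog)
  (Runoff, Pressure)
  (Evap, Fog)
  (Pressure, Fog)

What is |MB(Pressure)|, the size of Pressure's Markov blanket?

6

Ch(Pressure) = {Fog}.
Pressure's parents: Runoff.
For each child, the remaining parents (spouses of Pressure):
  Fog: Cloudy, Evap, Season, SoilMoist
MB(Pressure) = {Cloudy, Evap, Fog, Runoff, Season, SoilMoist}, which has 6 nodes.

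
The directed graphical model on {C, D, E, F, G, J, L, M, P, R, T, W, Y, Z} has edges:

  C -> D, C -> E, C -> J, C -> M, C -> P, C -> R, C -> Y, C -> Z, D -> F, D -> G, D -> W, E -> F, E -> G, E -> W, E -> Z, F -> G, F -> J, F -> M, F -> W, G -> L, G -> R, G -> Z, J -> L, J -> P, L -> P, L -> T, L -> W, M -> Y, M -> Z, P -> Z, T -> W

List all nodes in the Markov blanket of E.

By definition, MB(E) is built from E's parents, E's children, and the co-parents of E.
E's parents: C.
Ch(E) = {F, G, W, Z}.
Co-parents of E (other parents of its children):
  F's other parent is D.
  G also has parents D, F.
  parents(W) \ {E} = {D, F, L, T}.
  Z also has parents C, G, M, P.
So the Markov blanket of E is {C, D, F, G, L, M, P, T, W, Z}.

{C, D, F, G, L, M, P, T, W, Z}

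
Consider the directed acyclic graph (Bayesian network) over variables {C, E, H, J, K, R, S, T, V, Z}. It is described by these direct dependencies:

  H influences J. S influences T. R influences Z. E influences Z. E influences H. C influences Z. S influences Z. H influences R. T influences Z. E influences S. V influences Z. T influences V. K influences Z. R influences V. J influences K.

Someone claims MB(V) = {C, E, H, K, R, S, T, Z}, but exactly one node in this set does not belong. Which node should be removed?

H

Children of V: Z.
Parents of V: R, T.
For each child, the remaining parents (spouses of V):
  parents(Z) \ {V} = {C, E, K, R, S, T}.
MB(V) = {C, E, K, R, S, T, Z}.
H is neither a parent, child, nor co-parent of V, so it does not belong.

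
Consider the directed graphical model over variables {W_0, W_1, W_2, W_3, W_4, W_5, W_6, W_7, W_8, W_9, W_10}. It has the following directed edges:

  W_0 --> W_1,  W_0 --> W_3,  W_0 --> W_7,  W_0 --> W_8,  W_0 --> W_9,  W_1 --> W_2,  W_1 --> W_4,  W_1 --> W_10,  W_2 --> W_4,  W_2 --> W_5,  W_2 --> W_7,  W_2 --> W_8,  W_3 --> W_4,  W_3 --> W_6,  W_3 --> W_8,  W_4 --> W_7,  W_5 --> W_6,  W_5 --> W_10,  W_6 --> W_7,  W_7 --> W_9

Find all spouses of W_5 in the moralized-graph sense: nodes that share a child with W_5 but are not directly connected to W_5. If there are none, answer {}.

Children of W_5: W_6, W_10.
  parents(W_6) \ {W_5} = {W_3}.
  W_10 also has parent W_1.
Excluding nodes already adjacent to W_5 (W_2, W_6, W_10), the co-parent-only contribution is {W_1, W_3}.

{W_1, W_3}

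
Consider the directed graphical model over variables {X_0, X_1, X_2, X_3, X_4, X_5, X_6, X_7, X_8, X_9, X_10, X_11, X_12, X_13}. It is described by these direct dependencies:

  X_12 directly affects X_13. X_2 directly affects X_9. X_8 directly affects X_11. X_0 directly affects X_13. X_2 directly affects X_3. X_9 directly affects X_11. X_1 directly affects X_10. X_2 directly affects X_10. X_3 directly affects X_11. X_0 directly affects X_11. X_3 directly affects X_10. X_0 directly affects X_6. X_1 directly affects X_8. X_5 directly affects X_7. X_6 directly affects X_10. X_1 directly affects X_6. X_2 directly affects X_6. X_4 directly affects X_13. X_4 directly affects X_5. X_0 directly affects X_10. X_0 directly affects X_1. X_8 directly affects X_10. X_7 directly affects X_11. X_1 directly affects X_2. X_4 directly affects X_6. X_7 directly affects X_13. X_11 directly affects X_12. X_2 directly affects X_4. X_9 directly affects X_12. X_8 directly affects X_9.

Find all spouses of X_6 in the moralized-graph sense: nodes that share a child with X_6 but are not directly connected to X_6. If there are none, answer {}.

Children of X_6: X_10.
  X_10: X_0, X_1, X_2, X_3, X_8
Excluding nodes already adjacent to X_6 (X_0, X_1, X_2, X_4, X_10), the co-parent-only contribution is {X_3, X_8}.

{X_3, X_8}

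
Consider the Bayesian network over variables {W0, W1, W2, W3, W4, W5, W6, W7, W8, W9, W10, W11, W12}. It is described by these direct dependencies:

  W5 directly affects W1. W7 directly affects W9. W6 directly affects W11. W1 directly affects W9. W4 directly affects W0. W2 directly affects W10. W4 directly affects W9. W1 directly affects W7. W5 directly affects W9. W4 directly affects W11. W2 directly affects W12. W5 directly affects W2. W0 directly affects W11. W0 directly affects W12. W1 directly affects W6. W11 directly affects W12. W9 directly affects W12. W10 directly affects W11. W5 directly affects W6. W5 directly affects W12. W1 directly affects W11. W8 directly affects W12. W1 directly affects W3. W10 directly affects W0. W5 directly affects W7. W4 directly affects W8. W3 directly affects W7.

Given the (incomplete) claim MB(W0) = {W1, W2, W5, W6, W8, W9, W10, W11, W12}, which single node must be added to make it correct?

Recall MB(v) = parents ∪ children ∪ spouses, where spouses are the other parents of v's children.
W0 has parents W4, W10.
W0's children: W11, W12.
Parents of each child, excluding W0:
  parents(W11) \ {W0} = {W1, W4, W6, W10}.
  W12 also has parents W2, W5, W8, W9, W11.
MB(W0) = {W1, W2, W4, W5, W6, W8, W9, W10, W11, W12}.
Comparing with the claimed set, W4 is missing.

W4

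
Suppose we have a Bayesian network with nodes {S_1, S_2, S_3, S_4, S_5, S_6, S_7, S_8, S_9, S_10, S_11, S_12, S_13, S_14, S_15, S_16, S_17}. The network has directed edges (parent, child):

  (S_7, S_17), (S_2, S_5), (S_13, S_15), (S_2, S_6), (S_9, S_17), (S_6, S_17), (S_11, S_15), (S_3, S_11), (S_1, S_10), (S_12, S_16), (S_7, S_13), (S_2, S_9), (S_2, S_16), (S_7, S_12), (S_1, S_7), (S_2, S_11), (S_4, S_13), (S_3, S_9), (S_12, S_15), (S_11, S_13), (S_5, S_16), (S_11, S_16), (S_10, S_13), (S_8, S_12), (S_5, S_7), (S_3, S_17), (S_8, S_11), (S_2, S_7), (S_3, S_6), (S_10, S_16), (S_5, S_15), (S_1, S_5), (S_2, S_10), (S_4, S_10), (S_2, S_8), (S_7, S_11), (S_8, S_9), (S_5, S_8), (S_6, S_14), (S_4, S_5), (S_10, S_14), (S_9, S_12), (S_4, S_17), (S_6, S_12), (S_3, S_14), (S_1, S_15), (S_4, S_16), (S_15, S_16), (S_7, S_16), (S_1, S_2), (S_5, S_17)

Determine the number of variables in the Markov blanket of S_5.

15

Recall MB(v) = parents ∪ children ∪ spouses, where spouses are the other parents of v's children.
Pa(S_5) = {S_1, S_2, S_4}.
Ch(S_5) = {S_7, S_8, S_15, S_16, S_17}.
For each child, the remaining parents (spouses of S_5):
  S_7: S_1, S_2
  S_8: S_2
  S_15: S_1, S_11, S_12, S_13
  S_16: S_2, S_4, S_7, S_10, S_11, S_12, S_15
  S_17: S_3, S_4, S_6, S_7, S_9
MB(S_5) = {S_1, S_2, S_3, S_4, S_6, S_7, S_8, S_9, S_10, S_11, S_12, S_13, S_15, S_16, S_17}, which has 15 nodes.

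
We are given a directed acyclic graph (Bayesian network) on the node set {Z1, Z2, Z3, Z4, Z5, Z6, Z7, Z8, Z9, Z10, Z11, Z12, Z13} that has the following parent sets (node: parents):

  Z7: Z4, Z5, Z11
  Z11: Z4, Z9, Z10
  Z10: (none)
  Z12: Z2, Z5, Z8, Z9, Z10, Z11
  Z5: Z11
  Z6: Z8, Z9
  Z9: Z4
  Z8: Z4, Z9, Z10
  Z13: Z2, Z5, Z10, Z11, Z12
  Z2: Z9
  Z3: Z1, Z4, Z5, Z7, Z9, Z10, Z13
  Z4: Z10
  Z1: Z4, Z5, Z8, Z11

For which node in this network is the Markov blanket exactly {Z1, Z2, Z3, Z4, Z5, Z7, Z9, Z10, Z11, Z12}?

Z13

The target node must have every member of {Z1, Z2, Z3, Z4, Z5, Z7, Z9, Z10, Z11, Z12} as a parent, child, or co-parent, and no others.
Parents of Z13: Z2, Z5, Z10, Z11, Z12; children: Z3; co-parents: Z1, Z4, Z5, Z7, Z9, Z10.
These exactly cover the given set, so the node is Z13.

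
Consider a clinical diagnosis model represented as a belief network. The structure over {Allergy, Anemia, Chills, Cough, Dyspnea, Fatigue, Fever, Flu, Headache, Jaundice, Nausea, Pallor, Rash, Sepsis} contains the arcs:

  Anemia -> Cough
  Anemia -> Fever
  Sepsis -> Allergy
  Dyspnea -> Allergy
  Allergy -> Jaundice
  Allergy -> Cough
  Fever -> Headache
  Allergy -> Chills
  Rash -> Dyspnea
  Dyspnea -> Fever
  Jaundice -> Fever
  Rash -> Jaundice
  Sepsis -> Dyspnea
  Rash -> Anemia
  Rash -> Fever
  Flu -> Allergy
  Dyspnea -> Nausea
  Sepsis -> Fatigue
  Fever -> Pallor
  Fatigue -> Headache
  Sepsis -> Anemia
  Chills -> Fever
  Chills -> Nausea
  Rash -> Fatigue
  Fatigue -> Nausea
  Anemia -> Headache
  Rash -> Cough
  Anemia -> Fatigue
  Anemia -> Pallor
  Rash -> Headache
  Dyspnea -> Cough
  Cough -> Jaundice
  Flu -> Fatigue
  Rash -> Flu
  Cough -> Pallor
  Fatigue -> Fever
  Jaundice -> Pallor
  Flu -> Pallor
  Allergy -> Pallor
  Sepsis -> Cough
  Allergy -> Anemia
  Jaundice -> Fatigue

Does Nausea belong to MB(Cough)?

Cough has parents Allergy, Anemia, Dyspnea, Rash, Sepsis.
Cough has children Jaundice, Pallor.
Parents of each child, excluding Cough:
  parents(Jaundice) \ {Cough} = {Allergy, Rash}.
  Pallor also has parents Allergy, Anemia, Fever, Flu, Jaundice.
MB(Cough) = {Allergy, Anemia, Dyspnea, Fever, Flu, Jaundice, Pallor, Rash, Sepsis}; Nausea is not in this set.

No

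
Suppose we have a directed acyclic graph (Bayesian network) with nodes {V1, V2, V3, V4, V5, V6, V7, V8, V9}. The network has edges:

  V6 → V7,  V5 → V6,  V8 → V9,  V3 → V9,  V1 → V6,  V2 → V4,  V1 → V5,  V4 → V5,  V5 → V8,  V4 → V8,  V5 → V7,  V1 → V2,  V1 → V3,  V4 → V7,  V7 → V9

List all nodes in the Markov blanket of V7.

{V3, V4, V5, V6, V8, V9}

Pa(V7) = {V4, V5, V6}.
V7's children: V9.
Parents of each child, excluding V7:
  parents(V9) \ {V7} = {V3, V8}.
So the Markov blanket of V7 is {V3, V4, V5, V6, V8, V9}.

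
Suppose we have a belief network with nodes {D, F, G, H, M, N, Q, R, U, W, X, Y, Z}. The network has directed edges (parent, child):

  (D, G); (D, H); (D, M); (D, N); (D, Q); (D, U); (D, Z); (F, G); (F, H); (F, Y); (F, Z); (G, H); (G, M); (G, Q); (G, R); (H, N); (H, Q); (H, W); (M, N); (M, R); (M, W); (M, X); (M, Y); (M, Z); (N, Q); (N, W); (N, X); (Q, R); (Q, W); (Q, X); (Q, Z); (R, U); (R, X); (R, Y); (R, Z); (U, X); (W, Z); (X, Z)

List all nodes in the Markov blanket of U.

A node's Markov blanket = Pa ∪ Ch ∪ (parents of Ch other than the node itself).
U's children: X.
U has parents D, R.
For each child, the remaining parents (spouses of U):
  X also has parents M, N, Q, R.
Union: {D, R} ∪ {X} ∪ {M, N, Q, R} = {D, M, N, Q, R, X}.

{D, M, N, Q, R, X}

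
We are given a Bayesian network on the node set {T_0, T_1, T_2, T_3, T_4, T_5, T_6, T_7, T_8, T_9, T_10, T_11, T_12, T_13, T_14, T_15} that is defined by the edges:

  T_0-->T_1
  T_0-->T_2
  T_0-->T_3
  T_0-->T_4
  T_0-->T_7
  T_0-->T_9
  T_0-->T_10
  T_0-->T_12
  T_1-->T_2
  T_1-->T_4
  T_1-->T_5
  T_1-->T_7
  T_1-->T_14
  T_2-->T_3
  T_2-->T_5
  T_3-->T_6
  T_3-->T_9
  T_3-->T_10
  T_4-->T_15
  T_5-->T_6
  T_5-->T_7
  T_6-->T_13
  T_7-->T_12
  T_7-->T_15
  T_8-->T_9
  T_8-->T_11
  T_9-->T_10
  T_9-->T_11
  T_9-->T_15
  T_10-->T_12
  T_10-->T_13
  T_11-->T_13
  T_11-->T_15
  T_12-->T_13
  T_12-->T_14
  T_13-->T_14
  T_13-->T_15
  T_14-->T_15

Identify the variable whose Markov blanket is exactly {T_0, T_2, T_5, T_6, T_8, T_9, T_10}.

The target node must have every member of {T_0, T_2, T_5, T_6, T_8, T_9, T_10} as a parent, child, or co-parent, and no others.
Parents of T_3: T_0, T_2; children: T_6, T_9, T_10; co-parents: T_0, T_5, T_8, T_9.
These exactly cover the given set, so the node is T_3.

T_3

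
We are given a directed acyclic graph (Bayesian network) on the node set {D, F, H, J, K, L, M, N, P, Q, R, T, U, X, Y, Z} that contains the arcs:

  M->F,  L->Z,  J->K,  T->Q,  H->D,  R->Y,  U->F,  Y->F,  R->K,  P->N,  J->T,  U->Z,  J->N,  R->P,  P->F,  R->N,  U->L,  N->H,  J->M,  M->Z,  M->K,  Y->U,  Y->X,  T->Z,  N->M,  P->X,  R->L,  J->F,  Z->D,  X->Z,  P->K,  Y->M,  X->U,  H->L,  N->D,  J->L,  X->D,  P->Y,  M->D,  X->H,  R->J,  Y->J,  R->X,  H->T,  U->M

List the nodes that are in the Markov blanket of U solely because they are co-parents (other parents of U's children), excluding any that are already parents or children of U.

{H, J, N, P, R, T}

Children of U: F, L, M, Z.
  L's other parents are H, J, R.
  M's other parents are J, N, Y.
  Z's other parents are L, M, T, X.
  F's other parents are J, M, P, Y.
Excluding nodes already adjacent to U (F, L, M, X, Y, Z), the co-parent-only contribution is {H, J, N, P, R, T}.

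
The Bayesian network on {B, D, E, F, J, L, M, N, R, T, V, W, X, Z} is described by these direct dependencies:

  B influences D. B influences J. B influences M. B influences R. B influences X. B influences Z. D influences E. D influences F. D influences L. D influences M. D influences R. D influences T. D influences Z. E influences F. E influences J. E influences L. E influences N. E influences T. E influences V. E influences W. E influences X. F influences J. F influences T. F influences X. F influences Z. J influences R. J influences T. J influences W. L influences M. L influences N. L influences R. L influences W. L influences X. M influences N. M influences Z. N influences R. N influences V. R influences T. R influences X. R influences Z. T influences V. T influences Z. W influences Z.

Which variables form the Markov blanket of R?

The Markov blanket of a node is its parents, its children, and the other parents of its children.
R's parents: B, D, J, L, N.
Ch(R) = {T, X, Z}.
Other parents of R's children:
  T: D, E, F, J
  X: B, E, F, L
  Z: B, D, F, M, T, W
Union: {B, D, J, L, N} ∪ {T, X, Z} ∪ {B, D, E, F, J, L, M, T, W} = {B, D, E, F, J, L, M, N, T, W, X, Z}.

{B, D, E, F, J, L, M, N, T, W, X, Z}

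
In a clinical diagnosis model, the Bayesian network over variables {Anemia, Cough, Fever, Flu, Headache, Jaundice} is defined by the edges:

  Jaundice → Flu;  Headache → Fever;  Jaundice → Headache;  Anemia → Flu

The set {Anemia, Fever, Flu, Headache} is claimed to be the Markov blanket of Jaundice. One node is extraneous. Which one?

The Markov blanket of a node is its parents, its children, and the other parents of its children.
Parents of Jaundice: none.
Children of Jaundice: Flu, Headache.
Co-parents of Jaundice (other parents of its children):
  Headache: no additional parents.
  parents(Flu) \ {Jaundice} = {Anemia}.
MB(Jaundice) = {Anemia, Flu, Headache}.
Fever is neither a parent, child, nor co-parent of Jaundice, so it does not belong.

Fever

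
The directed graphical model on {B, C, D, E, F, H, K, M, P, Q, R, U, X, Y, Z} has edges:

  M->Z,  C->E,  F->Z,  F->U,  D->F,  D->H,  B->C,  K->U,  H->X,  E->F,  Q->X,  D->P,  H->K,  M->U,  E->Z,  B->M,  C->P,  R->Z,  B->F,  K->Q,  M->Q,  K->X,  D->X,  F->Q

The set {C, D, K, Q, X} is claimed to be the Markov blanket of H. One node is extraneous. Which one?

C

H has children K, X.
H has parent D.
Parents of each child, excluding H:
  K: —
  X: D, K, Q
MB(H) = {D, K, Q, X}.
C is neither a parent, child, nor co-parent of H, so it does not belong.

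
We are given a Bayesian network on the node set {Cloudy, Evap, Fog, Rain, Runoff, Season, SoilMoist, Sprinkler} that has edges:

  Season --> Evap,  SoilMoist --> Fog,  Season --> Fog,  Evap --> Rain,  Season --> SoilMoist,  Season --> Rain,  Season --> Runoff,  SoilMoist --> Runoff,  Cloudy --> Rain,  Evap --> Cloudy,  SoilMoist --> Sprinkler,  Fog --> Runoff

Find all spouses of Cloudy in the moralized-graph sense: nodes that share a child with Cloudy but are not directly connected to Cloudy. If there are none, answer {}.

{Season}

Children of Cloudy: Rain.
  Rain also has parents Evap, Season.
Excluding nodes already adjacent to Cloudy (Evap, Rain), the co-parent-only contribution is {Season}.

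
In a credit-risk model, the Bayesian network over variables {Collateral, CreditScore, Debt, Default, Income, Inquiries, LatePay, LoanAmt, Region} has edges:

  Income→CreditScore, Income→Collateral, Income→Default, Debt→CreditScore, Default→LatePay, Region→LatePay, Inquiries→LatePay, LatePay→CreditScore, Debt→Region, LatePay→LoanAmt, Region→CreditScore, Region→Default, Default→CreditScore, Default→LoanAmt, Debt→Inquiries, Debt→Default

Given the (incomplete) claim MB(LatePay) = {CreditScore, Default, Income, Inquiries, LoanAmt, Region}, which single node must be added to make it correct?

Debt

Recall MB(v) = parents ∪ children ∪ spouses, where spouses are the other parents of v's children.
Parents of LatePay: Default, Inquiries, Region.
Ch(LatePay) = {CreditScore, LoanAmt}.
Other parents of LatePay's children:
  LoanAmt: Default
  CreditScore: Debt, Default, Income, Region
MB(LatePay) = {CreditScore, Debt, Default, Income, Inquiries, LoanAmt, Region}.
Comparing with the claimed set, Debt is missing.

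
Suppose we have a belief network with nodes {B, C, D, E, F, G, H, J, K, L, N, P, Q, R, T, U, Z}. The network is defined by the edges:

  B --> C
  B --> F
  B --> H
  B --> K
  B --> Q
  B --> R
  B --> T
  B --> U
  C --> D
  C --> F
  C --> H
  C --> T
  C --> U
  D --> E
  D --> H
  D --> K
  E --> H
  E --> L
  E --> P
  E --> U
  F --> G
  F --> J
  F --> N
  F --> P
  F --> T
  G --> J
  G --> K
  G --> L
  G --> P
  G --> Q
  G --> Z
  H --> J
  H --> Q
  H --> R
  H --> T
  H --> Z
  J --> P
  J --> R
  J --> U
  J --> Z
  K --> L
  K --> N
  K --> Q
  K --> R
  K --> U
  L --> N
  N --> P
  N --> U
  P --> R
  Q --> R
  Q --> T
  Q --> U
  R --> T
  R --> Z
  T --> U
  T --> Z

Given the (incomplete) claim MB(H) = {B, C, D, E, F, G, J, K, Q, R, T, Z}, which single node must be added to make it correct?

P

The Markov blanket of a node is its parents, its children, and the other parents of its children.
H's parents: B, C, D, E.
Ch(H) = {J, Q, R, T, Z}.
Co-parents of H (other parents of its children):
  J also has parents F, G.
  Q's other parents are B, G, K.
  R's other parents are B, J, K, P, Q.
  T also has parents B, C, F, Q, R.
  Z's other parents are G, J, R, T.
MB(H) = {B, C, D, E, F, G, J, K, P, Q, R, T, Z}.
Comparing with the claimed set, P is missing.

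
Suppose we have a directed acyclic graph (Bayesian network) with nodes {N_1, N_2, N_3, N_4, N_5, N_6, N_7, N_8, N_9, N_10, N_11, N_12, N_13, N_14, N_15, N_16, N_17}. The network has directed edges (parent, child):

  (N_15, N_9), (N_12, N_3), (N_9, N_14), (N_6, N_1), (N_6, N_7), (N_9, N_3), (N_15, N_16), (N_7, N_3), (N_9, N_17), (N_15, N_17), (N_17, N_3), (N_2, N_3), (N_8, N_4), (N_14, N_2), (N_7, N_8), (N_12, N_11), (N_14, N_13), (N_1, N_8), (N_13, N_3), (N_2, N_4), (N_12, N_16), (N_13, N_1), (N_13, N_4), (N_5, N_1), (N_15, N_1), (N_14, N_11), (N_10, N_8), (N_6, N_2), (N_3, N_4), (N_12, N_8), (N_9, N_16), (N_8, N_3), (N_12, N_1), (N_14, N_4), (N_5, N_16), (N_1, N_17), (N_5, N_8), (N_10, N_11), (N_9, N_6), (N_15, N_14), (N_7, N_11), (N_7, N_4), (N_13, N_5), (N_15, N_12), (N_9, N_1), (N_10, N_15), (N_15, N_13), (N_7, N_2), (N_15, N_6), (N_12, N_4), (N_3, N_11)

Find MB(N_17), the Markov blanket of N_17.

By definition, MB(N_17) is built from N_17's parents, N_17's children, and the co-parents of N_17.
Pa(N_17) = {N_1, N_9, N_15}.
N_17 has child N_3.
Parents of each child, excluding N_17:
  N_3's other parents are N_2, N_7, N_8, N_9, N_12, N_13.
So the Markov blanket of N_17 is {N_1, N_2, N_3, N_7, N_8, N_9, N_12, N_13, N_15}.

{N_1, N_2, N_3, N_7, N_8, N_9, N_12, N_13, N_15}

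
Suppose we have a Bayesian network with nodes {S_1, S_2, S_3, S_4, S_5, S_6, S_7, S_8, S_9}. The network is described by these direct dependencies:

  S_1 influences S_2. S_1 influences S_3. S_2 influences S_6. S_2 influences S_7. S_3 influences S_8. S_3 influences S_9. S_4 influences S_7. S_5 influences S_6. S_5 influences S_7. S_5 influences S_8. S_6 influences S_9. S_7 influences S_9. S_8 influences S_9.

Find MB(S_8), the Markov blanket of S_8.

{S_3, S_5, S_6, S_7, S_9}

By definition, MB(S_8) is built from S_8's parents, S_8's children, and the co-parents of S_8.
S_8's parents: S_3, S_5.
S_8's children: S_9.
Other parents of S_8's children:
  S_9: S_3, S_6, S_7
Union: {S_3, S_5} ∪ {S_9} ∪ {S_3, S_6, S_7} = {S_3, S_5, S_6, S_7, S_9}.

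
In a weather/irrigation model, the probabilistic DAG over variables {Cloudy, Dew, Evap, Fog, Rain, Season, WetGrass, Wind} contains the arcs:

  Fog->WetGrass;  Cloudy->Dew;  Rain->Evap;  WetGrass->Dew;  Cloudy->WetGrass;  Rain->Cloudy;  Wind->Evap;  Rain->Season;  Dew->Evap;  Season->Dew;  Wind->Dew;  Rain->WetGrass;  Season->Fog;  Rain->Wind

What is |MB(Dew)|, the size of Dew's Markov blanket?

6

A node's Markov blanket = Pa ∪ Ch ∪ (parents of Ch other than the node itself).
Dew has child Evap.
Dew has parents Cloudy, Season, WetGrass, Wind.
Co-parents of Dew (other parents of its children):
  Evap's other parents are Rain, Wind.
MB(Dew) = {Cloudy, Evap, Rain, Season, WetGrass, Wind}, which has 6 nodes.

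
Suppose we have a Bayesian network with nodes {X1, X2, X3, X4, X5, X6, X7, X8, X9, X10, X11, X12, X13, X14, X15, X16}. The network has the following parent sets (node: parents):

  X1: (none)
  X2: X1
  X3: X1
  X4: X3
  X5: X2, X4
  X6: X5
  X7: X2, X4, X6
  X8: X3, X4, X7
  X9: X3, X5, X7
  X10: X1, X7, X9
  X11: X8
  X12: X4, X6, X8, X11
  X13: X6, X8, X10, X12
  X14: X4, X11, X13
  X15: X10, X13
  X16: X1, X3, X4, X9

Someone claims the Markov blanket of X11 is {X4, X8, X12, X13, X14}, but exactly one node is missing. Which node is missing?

The Markov blanket of a node is its parents, its children, and the other parents of its children.
Pa(X11) = {X8}.
X11's children: X12, X14.
Other parents of X11's children:
  X12's other parents are X4, X6, X8.
  X14 also has parents X4, X13.
MB(X11) = {X4, X6, X8, X12, X13, X14}.
Comparing with the claimed set, X6 is missing.

X6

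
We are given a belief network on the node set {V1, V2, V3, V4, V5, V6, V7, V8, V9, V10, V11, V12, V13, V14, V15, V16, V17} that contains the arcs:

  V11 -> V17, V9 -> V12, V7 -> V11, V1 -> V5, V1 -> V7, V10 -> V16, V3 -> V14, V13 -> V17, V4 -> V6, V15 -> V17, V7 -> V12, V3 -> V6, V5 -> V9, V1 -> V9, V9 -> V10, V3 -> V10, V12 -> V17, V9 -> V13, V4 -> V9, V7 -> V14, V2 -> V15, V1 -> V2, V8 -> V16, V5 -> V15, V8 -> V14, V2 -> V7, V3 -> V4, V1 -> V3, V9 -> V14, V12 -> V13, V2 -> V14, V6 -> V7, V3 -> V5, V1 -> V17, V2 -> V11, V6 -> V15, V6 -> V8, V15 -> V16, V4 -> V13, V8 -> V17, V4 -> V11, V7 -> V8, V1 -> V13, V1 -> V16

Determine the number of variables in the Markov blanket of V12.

V12's children: V13, V17.
V12 has parents V7, V9.
Co-parents of V12 (other parents of its children):
  V13: V1, V4, V9
  V17: V1, V8, V11, V13, V15
MB(V12) = {V1, V4, V7, V8, V9, V11, V13, V15, V17}, which has 9 nodes.

9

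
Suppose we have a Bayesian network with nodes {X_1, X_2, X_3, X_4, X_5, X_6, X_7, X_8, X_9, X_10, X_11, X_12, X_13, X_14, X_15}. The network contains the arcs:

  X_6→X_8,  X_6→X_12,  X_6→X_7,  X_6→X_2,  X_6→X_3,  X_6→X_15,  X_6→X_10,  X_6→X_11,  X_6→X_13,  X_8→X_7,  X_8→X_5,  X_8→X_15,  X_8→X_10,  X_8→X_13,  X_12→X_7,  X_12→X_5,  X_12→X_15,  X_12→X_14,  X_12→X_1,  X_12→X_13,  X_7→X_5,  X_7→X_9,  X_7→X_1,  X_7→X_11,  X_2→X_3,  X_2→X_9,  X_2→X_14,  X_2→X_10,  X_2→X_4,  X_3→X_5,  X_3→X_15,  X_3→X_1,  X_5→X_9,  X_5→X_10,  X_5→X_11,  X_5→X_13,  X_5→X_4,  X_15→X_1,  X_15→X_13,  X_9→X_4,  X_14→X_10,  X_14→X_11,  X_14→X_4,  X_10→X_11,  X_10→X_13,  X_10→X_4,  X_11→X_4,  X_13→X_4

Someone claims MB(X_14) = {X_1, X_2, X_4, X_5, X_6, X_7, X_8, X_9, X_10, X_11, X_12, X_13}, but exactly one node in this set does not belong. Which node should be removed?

X_1

X_14's parents: X_2, X_12.
X_14's children: X_4, X_10, X_11.
Parents of each child, excluding X_14:
  X_10: X_2, X_5, X_6, X_8
  X_11: X_5, X_6, X_7, X_10
  X_4: X_2, X_5, X_9, X_10, X_11, X_13
MB(X_14) = {X_2, X_4, X_5, X_6, X_7, X_8, X_9, X_10, X_11, X_12, X_13}.
X_1 is neither a parent, child, nor co-parent of X_14, so it does not belong.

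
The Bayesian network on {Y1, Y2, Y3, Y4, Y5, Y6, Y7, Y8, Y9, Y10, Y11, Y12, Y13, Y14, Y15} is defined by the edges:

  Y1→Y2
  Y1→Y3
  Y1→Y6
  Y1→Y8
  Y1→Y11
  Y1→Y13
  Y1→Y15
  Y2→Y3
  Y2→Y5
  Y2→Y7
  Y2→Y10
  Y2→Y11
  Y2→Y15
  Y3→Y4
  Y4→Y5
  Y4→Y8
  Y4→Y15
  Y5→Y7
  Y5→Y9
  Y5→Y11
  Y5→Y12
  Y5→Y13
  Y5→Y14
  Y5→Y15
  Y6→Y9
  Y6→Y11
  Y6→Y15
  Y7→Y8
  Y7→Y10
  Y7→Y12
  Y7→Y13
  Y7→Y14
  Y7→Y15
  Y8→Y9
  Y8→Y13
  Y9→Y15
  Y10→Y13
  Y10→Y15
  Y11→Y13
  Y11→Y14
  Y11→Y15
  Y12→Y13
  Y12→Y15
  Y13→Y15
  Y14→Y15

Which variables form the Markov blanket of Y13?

By definition, MB(Y13) is built from Y13's parents, Y13's children, and the co-parents of Y13.
Parents of Y13: Y1, Y5, Y7, Y8, Y10, Y11, Y12.
Y13's children: Y15.
For each child, the remaining parents (spouses of Y13):
  Y15 also has parents Y1, Y2, Y4, Y5, Y6, Y7, Y9, Y10, Y11, Y12, Y14.
So the Markov blanket of Y13 is {Y1, Y2, Y4, Y5, Y6, Y7, Y8, Y9, Y10, Y11, Y12, Y14, Y15}.

{Y1, Y2, Y4, Y5, Y6, Y7, Y8, Y9, Y10, Y11, Y12, Y14, Y15}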